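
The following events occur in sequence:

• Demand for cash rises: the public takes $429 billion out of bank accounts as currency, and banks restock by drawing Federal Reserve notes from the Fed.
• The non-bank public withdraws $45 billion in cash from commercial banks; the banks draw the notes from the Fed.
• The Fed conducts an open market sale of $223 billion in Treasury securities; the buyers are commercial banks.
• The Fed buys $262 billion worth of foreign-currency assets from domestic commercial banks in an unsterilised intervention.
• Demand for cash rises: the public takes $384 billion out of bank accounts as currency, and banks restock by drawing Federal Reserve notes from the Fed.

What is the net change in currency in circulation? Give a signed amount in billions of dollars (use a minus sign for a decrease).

Fed balance sheet:
  Assets:      Securities −$223B, Foreign assets +$262B
  Liabilities: Bank reserves −$819B, Currency in circulation +$858B
Commercial banking system:
  Assets:      Reserves at CB −$819B, Securities +$223B, Foreign assets −$262B
  Liabilities: Checkable deposits −$858B
So the change in currency in circulation is +$858 billion.

+$858 billion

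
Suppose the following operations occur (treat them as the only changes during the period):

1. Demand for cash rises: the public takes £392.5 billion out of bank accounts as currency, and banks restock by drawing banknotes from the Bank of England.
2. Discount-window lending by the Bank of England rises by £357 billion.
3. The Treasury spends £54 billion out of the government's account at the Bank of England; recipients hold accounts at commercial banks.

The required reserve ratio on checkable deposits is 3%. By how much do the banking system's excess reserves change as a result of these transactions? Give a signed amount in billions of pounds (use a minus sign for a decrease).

+£28.655 billion

Currency withdrawal £392.5 billion: reserves −£392.5B, deposits −£392.5B.
Discount-window loan £357 billion: reserves +£357B, deposits 0.
Government spending £54 billion: reserves +£54B, deposits +£54B.
Totals: Δreserves = +£18.5B, Δdeposits = −£338.5B.
Δrequired reserves = 3% × −£338.5B = −£10.155B.
Δexcess reserves = Δreserves − Δrequired = +£18.5B − (−£10.155B) = +£28.655 billion.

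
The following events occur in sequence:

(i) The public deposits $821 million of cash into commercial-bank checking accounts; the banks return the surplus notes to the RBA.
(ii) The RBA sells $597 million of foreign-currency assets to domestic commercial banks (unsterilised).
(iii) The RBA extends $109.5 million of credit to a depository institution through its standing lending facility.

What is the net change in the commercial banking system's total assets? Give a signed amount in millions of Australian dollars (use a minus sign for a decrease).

+$930.5 million

Currency deposit $821 million: bank balance sheets expand → +$821M.
FX sale $597 million: just an asset swap on bank balance sheets → 0.
Discount-window loan $109.5 million: bank balance sheets expand → +$109.5M.
Net: 821 + 0 + 109.5 = +$930.5 million.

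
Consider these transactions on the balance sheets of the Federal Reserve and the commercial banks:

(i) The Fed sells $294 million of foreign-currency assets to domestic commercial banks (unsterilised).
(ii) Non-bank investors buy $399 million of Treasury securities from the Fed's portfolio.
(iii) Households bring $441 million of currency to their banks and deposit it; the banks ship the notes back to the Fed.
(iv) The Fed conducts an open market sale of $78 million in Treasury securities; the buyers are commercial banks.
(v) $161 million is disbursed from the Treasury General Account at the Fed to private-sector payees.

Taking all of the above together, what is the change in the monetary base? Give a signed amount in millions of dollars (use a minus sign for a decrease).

-$610 million

Fed balance sheet:
  Assets:      Securities −$477M, Foreign assets −$294M
  Liabilities: Bank reserves −$169M, Currency in circulation −$441M, Government deposits −$161M
Commercial banking system:
  Assets:      Reserves at CB −$169M, Securities +$78M, Foreign assets +$294M
  Liabilities: Checkable deposits +$203M
Monetary base = currency + reserves: −$441M + (−$169M) = -$610 million.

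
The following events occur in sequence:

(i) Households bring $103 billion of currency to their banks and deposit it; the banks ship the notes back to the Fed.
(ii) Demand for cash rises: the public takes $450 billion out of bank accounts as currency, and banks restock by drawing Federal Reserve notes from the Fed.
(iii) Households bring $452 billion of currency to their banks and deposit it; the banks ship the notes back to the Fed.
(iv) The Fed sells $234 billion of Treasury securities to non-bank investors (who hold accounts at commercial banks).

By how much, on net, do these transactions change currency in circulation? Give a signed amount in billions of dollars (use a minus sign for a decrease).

-$105 billion

Fed balance sheet:
  Assets:      Securities −$234B
  Liabilities: Bank reserves −$129B, Currency in circulation −$105B
So the change in currency in circulation is -$105 billion.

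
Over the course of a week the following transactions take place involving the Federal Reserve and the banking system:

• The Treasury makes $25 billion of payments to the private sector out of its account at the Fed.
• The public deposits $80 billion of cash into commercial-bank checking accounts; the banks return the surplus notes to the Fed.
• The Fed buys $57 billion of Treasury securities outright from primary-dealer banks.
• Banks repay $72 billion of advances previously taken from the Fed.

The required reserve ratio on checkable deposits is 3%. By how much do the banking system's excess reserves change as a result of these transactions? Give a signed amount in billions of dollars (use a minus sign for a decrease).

Government spending $25 billion: reserves +$25B, deposits +$25B.
Currency deposit $80 billion: reserves +$80B, deposits +$80B.
OMO purchase (from banks) $57 billion: reserves +$57B, deposits 0.
Discount-window repayment $72 billion: reserves −$72B, deposits 0.
Totals: Δreserves = +$90B, Δdeposits = +$105B.
Δrequired reserves = 3% × +$105B = +$3.15B.
Δexcess reserves = Δreserves − Δrequired = +$90B − (+$3.15B) = +$86.85 billion.

+$86.85 billion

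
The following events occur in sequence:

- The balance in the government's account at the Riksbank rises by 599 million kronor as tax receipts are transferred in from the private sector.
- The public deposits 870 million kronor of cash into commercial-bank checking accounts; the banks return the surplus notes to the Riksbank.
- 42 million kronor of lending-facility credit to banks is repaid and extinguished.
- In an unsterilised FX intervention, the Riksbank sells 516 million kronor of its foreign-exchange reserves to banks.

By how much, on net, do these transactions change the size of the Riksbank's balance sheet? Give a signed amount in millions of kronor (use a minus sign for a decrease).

-558 million

Riksbank balance sheet:
  Assets:      Loans to banks −42M, Foreign assets −516M
  Liabilities: Bank reserves −287M, Currency in circulation −870M, Government deposits +599M
Change in total Riksbank assets = -558 million.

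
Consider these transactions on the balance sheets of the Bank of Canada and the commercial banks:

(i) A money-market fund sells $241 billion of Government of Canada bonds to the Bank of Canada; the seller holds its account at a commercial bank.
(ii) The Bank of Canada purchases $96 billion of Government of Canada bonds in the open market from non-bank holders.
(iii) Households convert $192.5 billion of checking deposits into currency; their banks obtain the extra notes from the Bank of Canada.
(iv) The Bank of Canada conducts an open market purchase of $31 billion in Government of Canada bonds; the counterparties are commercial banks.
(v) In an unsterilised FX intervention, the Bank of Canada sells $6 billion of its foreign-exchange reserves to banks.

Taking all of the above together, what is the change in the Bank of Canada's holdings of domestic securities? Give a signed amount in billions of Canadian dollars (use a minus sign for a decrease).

Asset purchase (from non-banks) $241 billion: securities added to the Bank of Canada's portfolio → +$241B.
Asset purchase (from non-banks) $96 billion: securities added to the Bank of Canada's portfolio → +$96B.
Currency withdrawal $192.5 billion: the Bank of Canada's securities portfolio is untouched → 0.
OMO purchase (from banks) $31 billion: securities added to the Bank of Canada's portfolio → +$31B.
FX sale $6 billion: the Bank of Canada's securities portfolio is untouched → 0.
Net: 241 + 96 + 0 + 31 + 0 = +$368 billion.

+$368 billion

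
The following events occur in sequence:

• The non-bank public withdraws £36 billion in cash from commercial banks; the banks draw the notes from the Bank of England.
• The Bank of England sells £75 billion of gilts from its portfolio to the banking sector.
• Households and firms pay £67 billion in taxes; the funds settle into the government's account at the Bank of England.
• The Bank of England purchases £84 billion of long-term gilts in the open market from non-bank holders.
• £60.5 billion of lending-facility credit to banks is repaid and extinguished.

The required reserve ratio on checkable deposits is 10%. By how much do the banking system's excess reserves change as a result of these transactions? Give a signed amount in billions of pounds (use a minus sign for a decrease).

Currency withdrawal £36 billion: reserves −£36B, deposits −£36B.
OMO sale (to banks) £75 billion: reserves −£75B, deposits 0.
Government account inflow £67 billion: reserves −£67B, deposits −£67B.
Asset purchase (from non-banks) £84 billion: reserves +£84B, deposits +£84B.
Discount-window repayment £60.5 billion: reserves −£60.5B, deposits 0.
Totals: Δreserves = −£154.5B, Δdeposits = −£19B.
Δrequired reserves = 10% × −£19B = −£1.9B.
Δexcess reserves = Δreserves − Δrequired = −£154.5B − (−£1.9B) = -£152.6 billion.

-£152.6 billion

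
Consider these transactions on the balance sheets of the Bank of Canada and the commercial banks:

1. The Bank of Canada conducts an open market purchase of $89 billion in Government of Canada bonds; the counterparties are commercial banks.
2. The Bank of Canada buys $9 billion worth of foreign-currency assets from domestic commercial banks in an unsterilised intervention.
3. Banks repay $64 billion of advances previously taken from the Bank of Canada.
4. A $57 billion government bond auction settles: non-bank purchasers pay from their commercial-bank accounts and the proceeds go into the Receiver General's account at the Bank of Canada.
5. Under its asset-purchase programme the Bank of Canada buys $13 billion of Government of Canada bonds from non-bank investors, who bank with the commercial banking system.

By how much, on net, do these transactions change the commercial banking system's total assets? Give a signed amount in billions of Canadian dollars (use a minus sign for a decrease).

-$108 billion

OMO purchase (from banks) $89 billion: just an asset swap on bank balance sheets → 0.
FX purchase $9 billion: just an asset swap on bank balance sheets → 0.
Discount-window repayment $64 billion: bank balance sheets shrink → −$64B.
Government account inflow $57 billion: bank balance sheets shrink → −$57B.
Asset purchase (from non-banks) $13 billion: bank balance sheets expand → +$13B.
Net: 0 + 0 − 64 − 57 + 13 = -$108 billion.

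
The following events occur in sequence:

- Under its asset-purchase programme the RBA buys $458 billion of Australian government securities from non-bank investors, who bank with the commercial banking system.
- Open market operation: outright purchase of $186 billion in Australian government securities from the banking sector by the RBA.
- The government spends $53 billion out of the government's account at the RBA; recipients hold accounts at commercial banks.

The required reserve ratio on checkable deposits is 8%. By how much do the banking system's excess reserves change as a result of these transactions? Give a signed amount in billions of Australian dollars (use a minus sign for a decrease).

Asset purchase (from non-banks) $458 billion: reserves +$458B, deposits +$458B.
OMO purchase (from banks) $186 billion: reserves +$186B, deposits 0.
Government spending $53 billion: reserves +$53B, deposits +$53B.
Totals: Δreserves = +$697B, Δdeposits = +$511B.
Δrequired reserves = 8% × +$511B = +$40.88B.
Δexcess reserves = Δreserves − Δrequired = +$697B − (+$40.88B) = +$656.12 billion.

+$656.12 billion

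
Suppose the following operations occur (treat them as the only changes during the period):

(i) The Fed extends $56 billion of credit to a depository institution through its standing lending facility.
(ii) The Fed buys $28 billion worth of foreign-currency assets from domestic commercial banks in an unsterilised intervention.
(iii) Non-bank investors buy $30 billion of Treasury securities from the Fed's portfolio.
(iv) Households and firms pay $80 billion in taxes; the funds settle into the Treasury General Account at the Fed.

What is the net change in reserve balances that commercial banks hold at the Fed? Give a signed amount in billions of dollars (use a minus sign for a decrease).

-$26 billion

Fed balance sheet:
  Assets:      Securities −$30B, Loans to banks +$56B, Foreign assets +$28B
  Liabilities: Bank reserves −$26B, Government deposits +$80B
So the change in reserve balances that commercial banks hold at the Fed is -$26 billion.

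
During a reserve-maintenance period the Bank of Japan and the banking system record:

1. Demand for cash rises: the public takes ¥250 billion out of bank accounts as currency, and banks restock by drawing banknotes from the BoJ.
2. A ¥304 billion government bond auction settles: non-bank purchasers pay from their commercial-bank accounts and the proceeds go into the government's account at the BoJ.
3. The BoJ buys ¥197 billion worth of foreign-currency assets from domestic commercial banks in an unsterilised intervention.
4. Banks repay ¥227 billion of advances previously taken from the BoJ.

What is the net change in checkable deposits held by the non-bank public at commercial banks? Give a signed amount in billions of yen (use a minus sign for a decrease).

Currency withdrawal ¥250 billion: non-bank counterparties' bank balances fall → −¥250B.
Government account inflow ¥304 billion: non-bank counterparties' bank balances fall → −¥304B.
FX purchase ¥197 billion: the counterparty is a bank, so public deposits are unchanged → 0.
Discount-window repayment ¥227 billion: the counterparty is a bank, so public deposits are unchanged → 0.
Net: −250 − 304 + 0 + 0 = -¥554 billion.

-¥554 billion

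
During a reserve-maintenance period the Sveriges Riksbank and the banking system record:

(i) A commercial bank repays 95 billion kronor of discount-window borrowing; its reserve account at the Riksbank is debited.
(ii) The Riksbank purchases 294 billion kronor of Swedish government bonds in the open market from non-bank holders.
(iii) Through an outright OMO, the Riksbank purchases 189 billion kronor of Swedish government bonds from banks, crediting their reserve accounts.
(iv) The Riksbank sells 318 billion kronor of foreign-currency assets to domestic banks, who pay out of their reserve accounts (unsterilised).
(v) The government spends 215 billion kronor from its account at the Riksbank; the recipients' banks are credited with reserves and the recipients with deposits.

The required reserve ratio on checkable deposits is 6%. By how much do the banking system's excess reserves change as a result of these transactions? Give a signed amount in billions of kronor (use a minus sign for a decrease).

Discount-window repayment 95 billion kronor: reserves −95B, deposits 0.
Asset purchase (from non-banks) 294 billion kronor: reserves +294B, deposits +294B.
OMO purchase (from banks) 189 billion kronor: reserves +189B, deposits 0.
FX sale 318 billion kronor: reserves −318B, deposits 0.
Government spending 215 billion kronor: reserves +215B, deposits +215B.
Totals: Δreserves = +285B, Δdeposits = +509B.
Δrequired reserves = 6% × +509B = +30.54B.
Δexcess reserves = Δreserves − Δrequired = +285B − (+30.54B) = +254.46 billion.

+254.46 billion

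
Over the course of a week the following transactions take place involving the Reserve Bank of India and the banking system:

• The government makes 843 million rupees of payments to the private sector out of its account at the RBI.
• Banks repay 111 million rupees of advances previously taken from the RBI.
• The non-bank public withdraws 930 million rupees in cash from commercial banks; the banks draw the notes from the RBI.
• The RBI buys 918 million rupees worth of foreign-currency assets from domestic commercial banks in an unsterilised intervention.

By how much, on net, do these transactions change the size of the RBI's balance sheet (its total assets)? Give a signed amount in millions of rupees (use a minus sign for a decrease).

RBI balance sheet:
  Assets:      Loans to banks −111M, Foreign assets +918M
  Liabilities: Bank reserves +720M, Currency in circulation +930M, Government deposits −843M
Change in total RBI assets = +807 million.

+807 million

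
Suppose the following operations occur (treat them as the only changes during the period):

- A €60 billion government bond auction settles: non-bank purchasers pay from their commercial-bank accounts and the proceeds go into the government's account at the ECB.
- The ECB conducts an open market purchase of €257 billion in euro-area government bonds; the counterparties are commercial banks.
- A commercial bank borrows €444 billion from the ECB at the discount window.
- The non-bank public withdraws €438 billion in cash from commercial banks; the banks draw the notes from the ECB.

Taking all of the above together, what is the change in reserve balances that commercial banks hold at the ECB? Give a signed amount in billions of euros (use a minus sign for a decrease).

+€203 billion

Government account inflow €60 billion: funds move from bank reserves into the government account → −€60B.
OMO purchase (from banks) €257 billion: the ECB pays by crediting reserve accounts → +€257B.
Discount-window loan €444 billion: the loan is credited to the bank's reserve account → +€444B.
Currency withdrawal €438 billion: banks swap reserves for currency → −€438B.
Net: −60 + 257 + 444 − 438 = +€203 billion.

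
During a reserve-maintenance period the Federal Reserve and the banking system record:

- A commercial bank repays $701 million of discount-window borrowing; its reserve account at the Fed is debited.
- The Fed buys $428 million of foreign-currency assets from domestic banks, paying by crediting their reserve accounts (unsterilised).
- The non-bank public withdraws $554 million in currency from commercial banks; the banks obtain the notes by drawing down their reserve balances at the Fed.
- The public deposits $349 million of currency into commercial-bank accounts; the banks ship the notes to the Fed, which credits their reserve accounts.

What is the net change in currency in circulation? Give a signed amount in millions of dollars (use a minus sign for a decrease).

+$205 million

Discount-window repayment $701 million: no currency enters or leaves circulation → 0.
FX purchase $428 million: no currency enters or leaves circulation → 0.
Currency withdrawal $554 million: notes leave the central bank → +$554M.
Currency deposit $349 million: notes return to the central bank → −$349M.
Net: 0 + 0 + 554 − 349 = +$205 million.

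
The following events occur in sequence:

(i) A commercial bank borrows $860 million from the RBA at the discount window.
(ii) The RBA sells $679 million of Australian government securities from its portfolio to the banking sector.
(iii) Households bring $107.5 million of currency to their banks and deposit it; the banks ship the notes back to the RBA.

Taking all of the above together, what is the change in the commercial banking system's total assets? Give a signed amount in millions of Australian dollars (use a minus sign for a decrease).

+$967.5 million

RBA balance sheet:
  Assets:      Securities −$679M, Loans to banks +$860M
  Liabilities: Bank reserves +$288.5M, Currency in circulation −$107.5M
Commercial banking system:
  Assets:      Reserves at CB +$288.5M, Securities +$679M
  Liabilities: Checkable deposits +$107.5M, Borrowings from CB +$860M
Change in total bank assets = +$967.5 million.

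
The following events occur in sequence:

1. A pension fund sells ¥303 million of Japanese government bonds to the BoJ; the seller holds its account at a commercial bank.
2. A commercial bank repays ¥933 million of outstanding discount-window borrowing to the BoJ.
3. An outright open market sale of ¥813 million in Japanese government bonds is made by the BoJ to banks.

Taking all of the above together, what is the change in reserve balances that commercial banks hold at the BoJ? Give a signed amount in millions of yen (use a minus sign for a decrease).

-¥1443 million

Asset purchase (from non-banks) ¥303 million: the BoJ pays by crediting reserve accounts → +¥303M.
Discount-window repayment ¥933 million: repayment is debited from reserves → −¥933M.
OMO sale (to banks) ¥813 million: the buying banks pay out of their reserve balances → −¥813M.
Net: 303 − 933 − 813 = -¥1443 million.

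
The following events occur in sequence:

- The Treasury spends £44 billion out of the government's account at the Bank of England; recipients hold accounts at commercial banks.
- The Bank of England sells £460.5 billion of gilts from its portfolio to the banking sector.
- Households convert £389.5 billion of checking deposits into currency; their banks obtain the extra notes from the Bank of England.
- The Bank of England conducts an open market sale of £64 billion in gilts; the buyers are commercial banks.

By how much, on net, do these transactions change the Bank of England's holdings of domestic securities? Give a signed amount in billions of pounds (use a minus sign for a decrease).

-£524.5 billion

Bank of England balance sheet:
  Assets:      Securities −£524.5B
  Liabilities: Bank reserves −£870B, Currency in circulation +£389.5B, Government deposits −£44B
So the change in the Bank of England's holdings of domestic securities is -£524.5 billion.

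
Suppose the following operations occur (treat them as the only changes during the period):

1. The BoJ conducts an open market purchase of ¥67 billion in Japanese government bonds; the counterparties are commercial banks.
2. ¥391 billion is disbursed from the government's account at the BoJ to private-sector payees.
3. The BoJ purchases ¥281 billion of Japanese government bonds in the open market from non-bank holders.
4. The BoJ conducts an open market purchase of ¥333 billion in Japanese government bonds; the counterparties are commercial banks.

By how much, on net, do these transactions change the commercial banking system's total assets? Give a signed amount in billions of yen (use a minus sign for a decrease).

BoJ balance sheet:
  Assets:      Securities +¥681B
  Liabilities: Bank reserves +¥1072B, Government deposits −¥391B
Commercial banking system:
  Assets:      Reserves at CB +¥1072B, Securities −¥400B
  Liabilities: Checkable deposits +¥672B
Change in total bank assets = +¥672 billion.

+¥672 billion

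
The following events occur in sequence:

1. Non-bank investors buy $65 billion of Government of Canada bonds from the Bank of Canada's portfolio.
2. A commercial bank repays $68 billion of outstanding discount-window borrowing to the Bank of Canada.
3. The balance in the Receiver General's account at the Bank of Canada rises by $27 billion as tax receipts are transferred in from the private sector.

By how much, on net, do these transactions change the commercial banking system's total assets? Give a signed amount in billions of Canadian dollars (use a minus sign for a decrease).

-$160 billion

Bank of Canada balance sheet:
  Assets:      Securities −$65B, Loans to banks −$68B
  Liabilities: Bank reserves −$160B, Government deposits +$27B
Commercial banking system:
  Assets:      Reserves at CB −$160B
  Liabilities: Checkable deposits −$92B, Borrowings from CB −$68B
Change in total bank assets = -$160 billion.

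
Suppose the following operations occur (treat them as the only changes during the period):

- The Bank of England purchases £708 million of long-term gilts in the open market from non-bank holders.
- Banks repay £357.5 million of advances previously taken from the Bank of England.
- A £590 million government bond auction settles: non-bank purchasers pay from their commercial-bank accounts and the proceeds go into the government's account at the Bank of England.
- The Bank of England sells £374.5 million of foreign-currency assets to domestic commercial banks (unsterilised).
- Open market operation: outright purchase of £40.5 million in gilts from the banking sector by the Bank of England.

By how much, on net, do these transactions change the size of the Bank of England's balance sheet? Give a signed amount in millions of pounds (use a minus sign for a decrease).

+£16.5 million

Bank of England balance sheet:
  Assets:      Securities +£748.5M, Loans to banks −£357.5M, Foreign assets −£374.5M
  Liabilities: Bank reserves −£573.5M, Government deposits +£590M
Commercial banking system:
  Assets:      Reserves at CB −£573.5M, Securities −£40.5M, Foreign assets +£374.5M
  Liabilities: Checkable deposits +£118M, Borrowings from CB −£357.5M
Change in total Bank of England assets = +£16.5 million.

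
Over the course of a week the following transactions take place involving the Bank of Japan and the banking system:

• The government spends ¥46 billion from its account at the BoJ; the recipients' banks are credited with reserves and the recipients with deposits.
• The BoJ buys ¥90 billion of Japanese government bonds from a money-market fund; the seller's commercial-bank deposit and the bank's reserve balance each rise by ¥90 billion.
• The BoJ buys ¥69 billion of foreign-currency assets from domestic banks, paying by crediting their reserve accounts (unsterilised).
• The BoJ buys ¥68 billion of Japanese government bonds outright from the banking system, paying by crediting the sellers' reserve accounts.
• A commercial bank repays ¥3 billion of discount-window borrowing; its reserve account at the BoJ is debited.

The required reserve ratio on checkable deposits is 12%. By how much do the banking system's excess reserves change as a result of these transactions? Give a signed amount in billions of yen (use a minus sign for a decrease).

Government spending ¥46 billion: reserves +¥46B, deposits +¥46B.
Asset purchase (from non-banks) ¥90 billion: reserves +¥90B, deposits +¥90B.
FX purchase ¥69 billion: reserves +¥69B, deposits 0.
OMO purchase (from banks) ¥68 billion: reserves +¥68B, deposits 0.
Discount-window repayment ¥3 billion: reserves −¥3B, deposits 0.
Totals: Δreserves = +¥270B, Δdeposits = +¥136B.
Δrequired reserves = 12% × +¥136B = +¥16.32B.
Δexcess reserves = Δreserves − Δrequired = +¥270B − (+¥16.32B) = +¥253.68 billion.

+¥253.68 billion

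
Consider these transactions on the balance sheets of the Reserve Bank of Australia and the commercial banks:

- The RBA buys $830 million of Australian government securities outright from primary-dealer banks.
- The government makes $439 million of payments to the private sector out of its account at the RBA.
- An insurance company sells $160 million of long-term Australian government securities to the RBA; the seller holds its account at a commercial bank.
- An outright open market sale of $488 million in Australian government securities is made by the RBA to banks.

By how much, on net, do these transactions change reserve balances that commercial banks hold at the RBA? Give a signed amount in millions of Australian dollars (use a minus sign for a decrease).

RBA balance sheet:
  Assets:      Securities +$502M
  Liabilities: Bank reserves +$941M, Government deposits −$439M
So the change in reserve balances that commercial banks hold at the RBA is +$941 million.

+$941 million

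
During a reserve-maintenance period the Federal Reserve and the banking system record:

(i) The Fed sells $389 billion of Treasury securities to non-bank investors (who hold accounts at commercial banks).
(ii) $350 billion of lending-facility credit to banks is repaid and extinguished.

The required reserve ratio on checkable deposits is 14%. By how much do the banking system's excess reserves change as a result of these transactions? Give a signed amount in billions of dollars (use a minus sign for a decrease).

Asset sale (to non-banks) $389 billion: reserves −$389B, deposits −$389B.
Discount-window repayment $350 billion: reserves −$350B, deposits 0.
Totals: Δreserves = −$739B, Δdeposits = −$389B.
Δrequired reserves = 14% × −$389B = −$54.46B.
Δexcess reserves = Δreserves − Δrequired = −$739B − (−$54.46B) = -$684.54 billion.

-$684.54 billion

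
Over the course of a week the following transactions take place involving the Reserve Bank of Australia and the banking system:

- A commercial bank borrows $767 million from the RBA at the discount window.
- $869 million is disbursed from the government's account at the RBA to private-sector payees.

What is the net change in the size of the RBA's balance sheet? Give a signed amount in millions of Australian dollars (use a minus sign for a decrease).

+$767 million

Discount-window loan $767 million: an RBA asset is acquired → +$767M.
Government spending $869 million: only the composition of liabilities changes → 0.
Net: 767 + 0 = +$767 million.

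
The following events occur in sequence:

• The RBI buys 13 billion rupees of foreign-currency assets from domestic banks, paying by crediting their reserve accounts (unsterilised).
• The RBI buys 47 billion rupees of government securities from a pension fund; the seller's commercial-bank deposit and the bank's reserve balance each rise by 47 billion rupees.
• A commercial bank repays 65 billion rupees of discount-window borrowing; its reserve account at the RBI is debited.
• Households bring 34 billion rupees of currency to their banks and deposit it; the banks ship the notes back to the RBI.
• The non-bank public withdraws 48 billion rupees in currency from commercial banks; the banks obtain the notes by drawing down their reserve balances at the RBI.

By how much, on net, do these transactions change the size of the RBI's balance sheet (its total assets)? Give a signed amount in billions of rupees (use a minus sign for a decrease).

-5 billion

FX purchase 13 billion rupees: an RBI asset is acquired → +13B.
Asset purchase (from non-banks) 47 billion rupees: an RBI asset is acquired → +47B.
Discount-window repayment 65 billion rupees: an RBI asset is shed → −65B.
Currency deposit 34 billion rupees: only the composition of liabilities changes → 0.
Currency withdrawal 48 billion rupees: only the composition of liabilities changes → 0.
Net: 13 + 47 − 65 + 0 + 0 = -5 billion.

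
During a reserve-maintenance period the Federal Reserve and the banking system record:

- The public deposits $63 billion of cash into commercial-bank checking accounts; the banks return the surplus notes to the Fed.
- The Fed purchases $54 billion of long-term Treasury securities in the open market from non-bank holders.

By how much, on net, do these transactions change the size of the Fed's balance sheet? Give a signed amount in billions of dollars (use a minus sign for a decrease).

Fed balance sheet:
  Assets:      Securities +$54B
  Liabilities: Bank reserves +$117B, Currency in circulation −$63B
Commercial banking system:
  Assets:      Reserves at CB +$117B
  Liabilities: Checkable deposits +$117B
Change in total Fed assets = +$54 billion.

+$54 billion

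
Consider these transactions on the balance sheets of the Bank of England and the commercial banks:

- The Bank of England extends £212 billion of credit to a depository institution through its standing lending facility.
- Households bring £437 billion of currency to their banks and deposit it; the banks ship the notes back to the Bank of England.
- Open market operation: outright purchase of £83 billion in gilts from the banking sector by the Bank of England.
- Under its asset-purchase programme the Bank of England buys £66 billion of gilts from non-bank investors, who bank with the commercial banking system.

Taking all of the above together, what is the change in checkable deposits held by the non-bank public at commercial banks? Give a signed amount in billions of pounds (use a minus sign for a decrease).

+£503 billion

Bank of England balance sheet:
  Assets:      Securities +£149B, Loans to banks +£212B
  Liabilities: Bank reserves +£798B, Currency in circulation −£437B
Commercial banking system:
  Assets:      Reserves at CB +£798B, Securities −£83B
  Liabilities: Checkable deposits +£503B, Borrowings from CB +£212B
So the change in checkable deposits held by the non-bank public at commercial banks is +£503 billion.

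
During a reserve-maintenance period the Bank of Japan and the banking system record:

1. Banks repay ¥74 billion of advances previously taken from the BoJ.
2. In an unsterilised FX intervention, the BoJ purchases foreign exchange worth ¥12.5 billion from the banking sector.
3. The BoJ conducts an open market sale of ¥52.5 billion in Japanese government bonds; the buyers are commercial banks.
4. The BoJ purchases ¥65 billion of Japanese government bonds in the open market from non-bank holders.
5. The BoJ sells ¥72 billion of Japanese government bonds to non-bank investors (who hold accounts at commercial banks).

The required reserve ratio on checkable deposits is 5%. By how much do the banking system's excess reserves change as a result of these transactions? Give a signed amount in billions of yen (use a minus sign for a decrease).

-¥120.65 billion

Discount-window repayment ¥74 billion: reserves −¥74B, deposits 0.
FX purchase ¥12.5 billion: reserves +¥12.5B, deposits 0.
OMO sale (to banks) ¥52.5 billion: reserves −¥52.5B, deposits 0.
Asset purchase (from non-banks) ¥65 billion: reserves +¥65B, deposits +¥65B.
Asset sale (to non-banks) ¥72 billion: reserves −¥72B, deposits −¥72B.
Totals: Δreserves = −¥121B, Δdeposits = −¥7B.
Δrequired reserves = 5% × −¥7B = −¥0.35B.
Δexcess reserves = Δreserves − Δrequired = −¥121B − (−¥0.35B) = -¥120.65 billion.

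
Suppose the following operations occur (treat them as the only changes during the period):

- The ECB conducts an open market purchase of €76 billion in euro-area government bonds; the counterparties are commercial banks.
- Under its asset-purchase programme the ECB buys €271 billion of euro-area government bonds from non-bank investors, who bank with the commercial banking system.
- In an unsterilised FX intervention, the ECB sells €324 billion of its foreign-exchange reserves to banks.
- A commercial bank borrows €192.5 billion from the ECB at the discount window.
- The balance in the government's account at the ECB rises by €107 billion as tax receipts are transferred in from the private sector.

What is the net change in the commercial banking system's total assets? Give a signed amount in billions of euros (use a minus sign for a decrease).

+€356.5 billion

OMO purchase (from banks) €76 billion: just an asset swap on bank balance sheets → 0.
Asset purchase (from non-banks) €271 billion: bank balance sheets expand → +€271B.
FX sale €324 billion: just an asset swap on bank balance sheets → 0.
Discount-window loan €192.5 billion: bank balance sheets expand → +€192.5B.
Government account inflow €107 billion: bank balance sheets shrink → −€107B.
Net: 0 + 271 + 0 + 192.5 − 107 = +€356.5 billion.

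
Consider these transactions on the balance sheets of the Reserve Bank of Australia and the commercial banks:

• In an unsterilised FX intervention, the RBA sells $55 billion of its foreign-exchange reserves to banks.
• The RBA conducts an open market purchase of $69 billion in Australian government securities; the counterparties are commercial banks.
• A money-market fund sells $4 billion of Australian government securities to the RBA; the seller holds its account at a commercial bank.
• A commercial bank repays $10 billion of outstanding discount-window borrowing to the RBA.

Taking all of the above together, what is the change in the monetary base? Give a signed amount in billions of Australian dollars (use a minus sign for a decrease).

FX sale $55 billion: RBA balance sheet contracts → −$55B.
OMO purchase (from banks) $69 billion: RBA balance sheet expands → +$69B.
Asset purchase (from non-banks) $4 billion: RBA balance sheet expands → +$4B.
Discount-window repayment $10 billion: RBA balance sheet contracts → −$10B.
Net: −55 + 69 + 4 − 10 = +$8 billion.

+$8 billion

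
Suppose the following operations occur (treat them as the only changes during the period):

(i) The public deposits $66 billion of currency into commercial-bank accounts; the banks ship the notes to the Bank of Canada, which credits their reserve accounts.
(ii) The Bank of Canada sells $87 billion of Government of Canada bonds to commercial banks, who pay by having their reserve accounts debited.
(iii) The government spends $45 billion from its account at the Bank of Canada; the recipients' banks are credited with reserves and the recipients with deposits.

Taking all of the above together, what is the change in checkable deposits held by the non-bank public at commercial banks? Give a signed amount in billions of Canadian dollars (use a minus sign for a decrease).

+$111 billion

Currency deposit $66 billion: non-bank counterparties' bank balances rise → +$66B.
OMO sale (to banks) $87 billion: the counterparty is a bank, so public deposits are unchanged → 0.
Government spending $45 billion: non-bank counterparties' bank balances rise → +$45B.
Net: 66 + 0 + 45 = +$111 billion.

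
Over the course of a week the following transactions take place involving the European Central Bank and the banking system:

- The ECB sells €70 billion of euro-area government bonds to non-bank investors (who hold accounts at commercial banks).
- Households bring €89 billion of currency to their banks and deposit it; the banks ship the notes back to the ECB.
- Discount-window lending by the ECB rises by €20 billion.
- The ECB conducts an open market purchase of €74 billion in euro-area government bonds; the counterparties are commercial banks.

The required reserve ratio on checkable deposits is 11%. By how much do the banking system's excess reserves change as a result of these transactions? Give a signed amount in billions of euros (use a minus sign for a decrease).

Asset sale (to non-banks) €70 billion: reserves −€70B, deposits −€70B.
Currency deposit €89 billion: reserves +€89B, deposits +€89B.
Discount-window loan €20 billion: reserves +€20B, deposits 0.
OMO purchase (from banks) €74 billion: reserves +€74B, deposits 0.
Totals: Δreserves = +€113B, Δdeposits = +€19B.
Δrequired reserves = 11% × +€19B = +€2.09B.
Δexcess reserves = Δreserves − Δrequired = +€113B − (+€2.09B) = +€110.91 billion.

+€110.91 billion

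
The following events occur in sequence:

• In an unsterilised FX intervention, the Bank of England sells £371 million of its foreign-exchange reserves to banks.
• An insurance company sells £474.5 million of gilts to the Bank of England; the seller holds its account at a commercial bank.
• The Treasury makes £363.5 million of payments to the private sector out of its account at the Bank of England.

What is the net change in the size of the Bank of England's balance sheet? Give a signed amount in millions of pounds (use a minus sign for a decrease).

+£103.5 million

Bank of England balance sheet:
  Assets:      Securities +£474.5M, Foreign assets −£371M
  Liabilities: Bank reserves +£467M, Government deposits −£363.5M
Change in total Bank of England assets = +£103.5 million.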